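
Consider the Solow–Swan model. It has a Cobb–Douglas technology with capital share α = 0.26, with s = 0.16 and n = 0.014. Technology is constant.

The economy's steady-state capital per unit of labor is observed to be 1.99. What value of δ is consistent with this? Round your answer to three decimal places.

Steady state requires s·f(k) = (n + δ)·k, i.e. s·k^α = (n + δ)·k.
So s / (n + δ) = (k*)^(1−α) = 1.99^0.74 = 1.6640.
Therefore n + δ = s / 1.6640 = 0.16 / 1.6640 = 0.0962, so δ = 0.0962 − 0.014 = 0.0822.

δ ≈ 0.082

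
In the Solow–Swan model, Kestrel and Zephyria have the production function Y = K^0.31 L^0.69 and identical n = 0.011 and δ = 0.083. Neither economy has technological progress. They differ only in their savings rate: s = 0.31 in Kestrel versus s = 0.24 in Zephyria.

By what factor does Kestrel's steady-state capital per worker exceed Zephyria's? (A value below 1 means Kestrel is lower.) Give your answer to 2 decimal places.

Steady-state k* = [s/(n + δ)]^(1/(1−α)), so the ratio is [ (s_K/(n + δ)_K) / (s_Z/(n + δ)_Z) ]^1.4493.
s_K/(n + δ)_K = 0.31/0.094 = 3.2979; s_Z/(n + δ)_Z = 0.24/0.094 = 2.5532.
Ratio = (3.2979/2.5532)^1.4493 = 1.2917^1.4493 ≈ 1.4491

ratio ≈ 1.45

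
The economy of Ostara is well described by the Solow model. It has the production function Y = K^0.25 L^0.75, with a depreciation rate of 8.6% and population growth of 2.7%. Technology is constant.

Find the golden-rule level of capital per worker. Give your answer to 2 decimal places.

k_gold ≈ 2.88

The golden rule sets f'(k) = n + δ, i.e. α·k^(α−1) = n + δ.
So k^(1−α) = α / (n + δ) = 0.25 / 0.113 = 2.2124.
k_gold = 2.2124^(1/0.75) ≈ 2.8828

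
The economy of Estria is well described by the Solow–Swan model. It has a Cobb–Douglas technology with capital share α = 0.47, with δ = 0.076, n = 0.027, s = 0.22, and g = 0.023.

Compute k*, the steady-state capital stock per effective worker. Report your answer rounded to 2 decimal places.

k* = 2.86

At the steady state, Δk = 0, so s·k^α = (n + g + δ)·k.
Rearranging, k^(1−α) = s / (n + g + δ).
k^0.53 = 0.22 / (0.027 + 0.023 + 0.076) = 0.22 / 0.126 = 1.7460
k* = 1.7460^(1/0.53) ≈ 2.8621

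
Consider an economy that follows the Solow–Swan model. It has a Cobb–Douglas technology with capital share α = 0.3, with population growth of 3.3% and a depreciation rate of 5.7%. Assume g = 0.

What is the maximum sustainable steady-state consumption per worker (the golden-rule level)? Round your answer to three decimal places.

c_gold ≈ 1.173

At the golden rule, f'(k) = n + δ, so α·k^(α−1) = n + δ and k_gold = (α/(n + δ))^(1/(1−α)).
k_gold = (0.3/0.090)^(1/0.7) = 3.3333^1.4286 ≈ 5.5844
c_gold = f(k_gold) − (n + δ)·k_gold = 1.6753 − 0.090×5.5844 ≈ 1.1727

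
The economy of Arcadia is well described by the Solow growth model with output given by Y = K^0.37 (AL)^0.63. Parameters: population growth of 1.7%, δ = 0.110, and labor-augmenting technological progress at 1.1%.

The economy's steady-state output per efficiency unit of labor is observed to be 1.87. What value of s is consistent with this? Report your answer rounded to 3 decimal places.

s ≈ 0.401

Steady state requires s·f(k) = (n + g + δ)·k, i.e. s·k^α = (n + g + δ)·k.
Since y* = [s/(n + g + δ)]^(α/(1−α)), we have s/(n + g + δ) = (y*)^((1−α)/α) = 1.87^1.7027 = 2.9031.
Therefore s = 2.9031 × (n + g + δ) = 2.9031 × 0.138 = 0.4006.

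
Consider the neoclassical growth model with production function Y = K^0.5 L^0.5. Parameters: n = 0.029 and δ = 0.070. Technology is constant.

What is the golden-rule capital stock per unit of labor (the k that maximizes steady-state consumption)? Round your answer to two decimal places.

k_gold ≈ 25.51

The golden rule sets f'(k) = n + δ, i.e. α·k^(α−1) = n + δ.
So k^(1−α) = α / (n + δ) = 0.5 / 0.099 = 5.0505.
k_gold = 5.0505^(1/0.5) ≈ 25.5076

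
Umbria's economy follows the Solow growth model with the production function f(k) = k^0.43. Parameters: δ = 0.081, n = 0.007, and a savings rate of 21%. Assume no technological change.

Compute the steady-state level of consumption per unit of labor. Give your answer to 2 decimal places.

At the steady state, Δk = 0, so s·k^α = (n + δ)·k.
Dividing both sides by k: k^(1−α) = s / (n + δ).
k^0.57 = 0.21 / (0.007 + 0.081) = 0.21 / 0.088 = 2.3864
k* = 2.3864^(1/0.57) ≈ 4.5995
y* = (k*)^α = 4.5995^0.43 ≈ 1.9274
c* = (1 − s)·y* = (1 − 0.21) × 1.9274 ≈ 1.5226

c* ≈ 1.52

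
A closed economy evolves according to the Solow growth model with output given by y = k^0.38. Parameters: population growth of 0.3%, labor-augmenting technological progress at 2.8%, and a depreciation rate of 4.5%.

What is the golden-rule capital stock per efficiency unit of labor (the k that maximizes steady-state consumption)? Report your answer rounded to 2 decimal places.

The golden rule sets f'(k) = n + g + δ, i.e. α·k^(α−1) = n + g + δ.
So k^(1−α) = α / (n + g + δ) = 0.38 / 0.076 = 5.0000.
k_gold = 5.0000^(1/0.62) ≈ 13.4082

k_gold ≈ 13.41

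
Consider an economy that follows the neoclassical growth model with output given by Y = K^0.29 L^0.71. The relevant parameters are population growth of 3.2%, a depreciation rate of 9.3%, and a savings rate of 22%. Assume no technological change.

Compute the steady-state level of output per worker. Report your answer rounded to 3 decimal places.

Steady state requires s·f(k) = (n + δ)·k, i.e. s·k^α = (n + δ)·k.
Dividing both sides by k: k^(1−α) = s / (n + δ).
k^0.71 = 0.22 / (0.032 + 0.093) = 0.22 / 0.125 = 1.7600
k* = 1.7600^(1/0.71) ≈ 2.2171
y* = (k*)^α = 2.2171^0.29 ≈ 1.2597

y* = 1.260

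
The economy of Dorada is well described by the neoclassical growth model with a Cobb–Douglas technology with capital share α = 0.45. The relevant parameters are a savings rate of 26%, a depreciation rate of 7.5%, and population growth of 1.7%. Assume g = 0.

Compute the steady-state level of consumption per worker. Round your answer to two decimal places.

c* ≈ 1.73

In steady state, investment equals break-even investment: s·k^α = (n + δ)·k.
Dividing both sides by k: k^(1−α) = s / (n + δ).
k^0.55 = 0.26 / (0.017 + 0.075) = 0.26 / 0.092 = 2.8261
k* = 2.8261^(1/0.55) ≈ 6.6121
y* = (k*)^α = 6.6121^0.45 ≈ 2.3397
c* = (1 − s)·y* = (1 − 0.26) × 2.3397 ≈ 1.7314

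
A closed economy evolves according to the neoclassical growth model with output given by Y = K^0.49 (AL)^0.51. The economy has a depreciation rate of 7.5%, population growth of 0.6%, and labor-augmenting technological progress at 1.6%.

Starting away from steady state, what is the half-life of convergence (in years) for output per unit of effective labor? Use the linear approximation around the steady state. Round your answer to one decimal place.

half-life ≈ 14.0 years

Near the steady state the convergence rate is λ = (1 − α)(n + g + δ).
λ = (1 − 0.49) × 0.097 = 0.51 × 0.097 = 0.04947
Half-life = ln 2 / λ = 0.6931 / 0.04947 ≈ 14.01 years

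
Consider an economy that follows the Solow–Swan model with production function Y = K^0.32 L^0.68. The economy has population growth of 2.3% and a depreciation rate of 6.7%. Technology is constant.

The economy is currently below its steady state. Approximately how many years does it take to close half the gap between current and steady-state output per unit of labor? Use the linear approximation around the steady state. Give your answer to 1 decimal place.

t_½ ≈ 11.3 years

Near the steady state the convergence rate is λ = (1 − α)(n + δ).
λ = (1 − 0.32) × 0.090 = 0.68 × 0.090 = 0.0612
Half-life = ln 2 / λ = 0.6931 / 0.0612 ≈ 11.33 years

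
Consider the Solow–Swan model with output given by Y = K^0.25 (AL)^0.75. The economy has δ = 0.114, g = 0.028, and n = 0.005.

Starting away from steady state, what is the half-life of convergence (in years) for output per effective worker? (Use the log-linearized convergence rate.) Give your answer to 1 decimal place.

Near the steady state the convergence rate is λ = (1 − α)(n + g + δ).
λ = (1 − 0.25) × 0.147 = 0.75 × 0.147 = 0.11025
Half-life = ln 2 / λ = 0.6931 / 0.11025 ≈ 6.29 years

t_½ ≈ 6.3 years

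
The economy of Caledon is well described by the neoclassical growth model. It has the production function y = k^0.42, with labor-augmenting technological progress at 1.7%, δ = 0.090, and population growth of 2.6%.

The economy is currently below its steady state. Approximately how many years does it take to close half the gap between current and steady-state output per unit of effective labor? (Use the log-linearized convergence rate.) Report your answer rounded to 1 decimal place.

t_½ ≈ 9.0 years

Near the steady state the convergence rate is λ = (1 − α)(n + g + δ).
λ = (1 − 0.42) × 0.133 = 0.58 × 0.133 = 0.07714
Half-life = ln 2 / λ = 0.6931 / 0.07714 ≈ 8.98 years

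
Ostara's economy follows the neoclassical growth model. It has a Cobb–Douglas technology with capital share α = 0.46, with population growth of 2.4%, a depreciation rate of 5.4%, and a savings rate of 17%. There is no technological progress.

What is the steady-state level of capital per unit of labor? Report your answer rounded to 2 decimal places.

k* ≈ 4.23

At the steady state, Δk = 0, so s·k^α = (n + δ)·k.
Dividing both sides by k: k^(1−α) = s / (n + δ).
k^0.54 = 0.17 / (0.024 + 0.054) = 0.17 / 0.078 = 2.1795
k* = 2.1795^(1/0.54) ≈ 4.2324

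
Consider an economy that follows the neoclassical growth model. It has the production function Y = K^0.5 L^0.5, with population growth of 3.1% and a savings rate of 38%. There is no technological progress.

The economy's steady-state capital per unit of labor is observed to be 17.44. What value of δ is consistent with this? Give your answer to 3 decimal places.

In steady state, investment equals break-even investment: s·k^α = (n + δ)·k.
So s / (n + δ) = (k*)^(1−α) = 17.44^0.5 = 4.1761.
Therefore n + δ = s / 4.1761 = 0.38 / 4.1761 = 0.0910, so δ = 0.0910 − 0.031 = 0.0600.

δ ≈ 0.060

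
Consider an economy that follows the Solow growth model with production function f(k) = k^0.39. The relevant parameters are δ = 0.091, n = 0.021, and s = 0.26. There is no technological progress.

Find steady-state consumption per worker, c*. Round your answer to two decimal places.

c* = 1.27

Steady state requires s·f(k) = (n + δ)·k, i.e. s·k^α = (n + δ)·k.
Dividing both sides by k: k^(1−α) = s / (n + δ).
k^0.61 = 0.26 / (0.021 + 0.091) = 0.26 / 0.112 = 2.3214
k* = 2.3214^(1/0.61) ≈ 3.9773
y* = (k*)^α = 3.9773^0.39 ≈ 1.7133
c* = (1 − s)·y* = (1 − 0.26) × 1.7133 ≈ 1.2678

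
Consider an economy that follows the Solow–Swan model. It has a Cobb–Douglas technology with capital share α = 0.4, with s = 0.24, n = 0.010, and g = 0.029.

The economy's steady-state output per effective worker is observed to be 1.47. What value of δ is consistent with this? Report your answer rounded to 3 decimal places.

δ ≈ 0.096

At the steady state, Δk = 0, so s·k^α = (n + g + δ)·k.
Since y* = [s/(n + g + δ)]^(α/(1−α)), we have s/(n + g + δ) = (y*)^((1−α)/α) = 1.47^1.5 = 1.7823.
Therefore n + g + δ = s / 1.7823 = 0.24 / 1.7823 = 0.1347, so δ = 0.1347 − 0.039 = 0.0957.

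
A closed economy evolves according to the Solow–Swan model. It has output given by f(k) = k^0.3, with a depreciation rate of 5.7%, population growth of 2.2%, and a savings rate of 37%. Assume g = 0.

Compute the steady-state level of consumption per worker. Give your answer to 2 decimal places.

In steady state, investment equals break-even investment: s·k^α = (n + δ)·k.
Rearranging, k^(1−α) = s / (n + δ).
k^0.7 = 0.37 / (0.022 + 0.057) = 0.37 / 0.079 = 4.6835
k* = 4.6835^(1/0.7) ≈ 9.0773
y* = (k*)^α = 9.0773^0.3 ≈ 1.9381
c* = (1 − s)·y* = (1 − 0.37) × 1.9381 ≈ 1.2210

c* = 1.22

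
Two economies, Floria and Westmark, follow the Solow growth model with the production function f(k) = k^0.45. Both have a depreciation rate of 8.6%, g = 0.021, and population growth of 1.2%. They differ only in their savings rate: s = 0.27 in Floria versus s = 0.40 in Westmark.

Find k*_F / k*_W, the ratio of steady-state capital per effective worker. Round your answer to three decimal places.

ratio ≈ 0.489

Steady-state k* = [s/(n + g + δ)]^(1/(1−α)), so the ratio is [ (s_F/(n + g + δ)_F) / (s_W/(n + g + δ)_W) ]^1.8182.
s_F/(n + g + δ)_F = 0.27/0.119 = 2.2689; s_W/(n + g + δ)_W = 0.40/0.119 = 3.3613.
Ratio = (2.2689/3.3613)^1.8182 = 0.6750^1.8182 ≈ 0.4894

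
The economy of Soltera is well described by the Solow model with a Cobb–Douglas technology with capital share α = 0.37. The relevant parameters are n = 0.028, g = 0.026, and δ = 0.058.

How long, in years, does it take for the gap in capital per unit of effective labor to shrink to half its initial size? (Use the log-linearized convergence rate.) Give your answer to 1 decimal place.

t_½ ≈ 9.8 years

Near the steady state the convergence rate is λ = (1 − α)(n + g + δ).
λ = (1 − 0.37) × 0.112 = 0.63 × 0.112 = 0.07056
Half-life = ln 2 / λ = 0.6931 / 0.07056 ≈ 9.82 years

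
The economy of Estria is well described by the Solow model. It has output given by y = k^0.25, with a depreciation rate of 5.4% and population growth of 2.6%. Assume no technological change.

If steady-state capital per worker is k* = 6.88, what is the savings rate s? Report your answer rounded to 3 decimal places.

Steady state requires s·f(k) = (n + δ)·k, i.e. s·k^α = (n + δ)·k.
So s / (n + δ) = (k*)^(1−α) = 6.88^0.75 = 4.2481.
Therefore s = 4.2481 × (n + δ) = 4.2481 × 0.080 = 0.3398.

s ≈ 0.340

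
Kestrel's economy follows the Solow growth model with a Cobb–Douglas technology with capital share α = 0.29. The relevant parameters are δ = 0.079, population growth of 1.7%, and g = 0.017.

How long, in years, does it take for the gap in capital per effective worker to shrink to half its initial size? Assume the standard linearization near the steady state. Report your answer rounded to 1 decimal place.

Near the steady state the convergence rate is λ = (1 − α)(n + g + δ).
λ = (1 − 0.29) × 0.113 = 0.71 × 0.113 = 0.08023
Half-life = ln 2 / λ = 0.6931 / 0.08023 ≈ 8.64 years

half-life ≈ 8.6 years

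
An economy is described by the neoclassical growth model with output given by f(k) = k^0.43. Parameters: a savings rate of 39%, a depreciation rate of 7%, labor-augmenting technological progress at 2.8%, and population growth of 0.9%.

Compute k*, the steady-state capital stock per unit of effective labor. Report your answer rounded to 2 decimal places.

k* = 9.67

Steady state requires s·f(k) = (n + g + δ)·k, i.e. s·k^α = (n + g + δ)·k.
Rearranging, k^(1−α) = s / (n + g + δ).
k^0.57 = 0.39 / (0.009 + 0.028 + 0.070) = 0.39 / 0.107 = 3.6449
k* = 3.6449^(1/0.57) ≈ 9.6697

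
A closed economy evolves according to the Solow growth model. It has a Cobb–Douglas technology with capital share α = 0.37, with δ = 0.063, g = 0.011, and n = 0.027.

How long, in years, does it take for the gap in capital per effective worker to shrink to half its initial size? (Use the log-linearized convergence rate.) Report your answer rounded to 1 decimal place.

about 10.9 years

Near the steady state the convergence rate is λ = (1 − α)(n + g + δ).
λ = (1 − 0.37) × 0.101 = 0.63 × 0.101 = 0.06363
Half-life = ln 2 / λ = 0.6931 / 0.06363 ≈ 10.89 years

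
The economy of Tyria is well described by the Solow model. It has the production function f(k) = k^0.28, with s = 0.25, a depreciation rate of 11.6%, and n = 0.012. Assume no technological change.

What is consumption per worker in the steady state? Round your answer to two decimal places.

Steady state requires s·f(k) = (n + δ)·k, i.e. s·k^α = (n + δ)·k.
Rearranging, k^(1−α) = s / (n + δ).
k^0.72 = 0.25 / (0.012 + 0.116) = 0.25 / 0.128 = 1.9531
k* = 1.9531^(1/0.72) ≈ 2.5339
y* = (k*)^α = 2.5339^0.28 ≈ 1.2974
c* = (1 − s)·y* = (1 − 0.25) × 1.2974 ≈ 0.9731

c* = 0.97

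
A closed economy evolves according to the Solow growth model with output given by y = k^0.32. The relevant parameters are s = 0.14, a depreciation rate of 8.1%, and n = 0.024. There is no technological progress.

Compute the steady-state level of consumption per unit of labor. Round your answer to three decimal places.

c* ≈ 0.985

Steady state requires s·f(k) = (n + δ)·k, i.e. s·k^α = (n + δ)·k.
Dividing both sides by k: k^(1−α) = s / (n + δ).
k^0.68 = 0.14 / (0.024 + 0.081) = 0.14 / 0.105 = 1.3333
k* = 1.3333^(1/0.68) ≈ 1.5266
y* = (k*)^α = 1.5266^0.32 ≈ 1.1450
c* = (1 − s)·y* = (1 − 0.14) × 1.1450 ≈ 0.9847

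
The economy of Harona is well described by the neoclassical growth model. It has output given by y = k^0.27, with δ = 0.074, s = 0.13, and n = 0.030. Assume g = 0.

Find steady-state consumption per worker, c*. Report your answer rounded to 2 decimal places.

Steady state requires s·f(k) = (n + δ)·k, i.e. s·k^α = (n + δ)·k.
Dividing both sides by k: k^(1−α) = s / (n + δ).
k^0.73 = 0.13 / (0.030 + 0.074) = 0.13 / 0.104 = 1.2500
k* = 1.2500^(1/0.73) ≈ 1.3575
y* = (k*)^α = 1.3575^0.27 ≈ 1.0860
c* = (1 − s)·y* = (1 − 0.13) × 1.0860 ≈ 0.9448

c* = 0.94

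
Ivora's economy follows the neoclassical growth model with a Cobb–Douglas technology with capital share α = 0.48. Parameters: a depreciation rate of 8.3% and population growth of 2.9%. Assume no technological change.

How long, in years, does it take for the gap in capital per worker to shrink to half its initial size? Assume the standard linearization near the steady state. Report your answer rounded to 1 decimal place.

half-life ≈ 11.9 years

Near the steady state the convergence rate is λ = (1 − α)(n + δ).
λ = (1 − 0.48) × 0.112 = 0.52 × 0.112 = 0.05824
Half-life = ln 2 / λ = 0.6931 / 0.05824 ≈ 11.90 years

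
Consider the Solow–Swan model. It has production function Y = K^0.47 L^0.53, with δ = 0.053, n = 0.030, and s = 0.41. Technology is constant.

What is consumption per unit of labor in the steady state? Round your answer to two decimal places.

In steady state, investment equals break-even investment: s·k^α = (n + δ)·k.
Dividing both sides by k: k^(1−α) = s / (n + δ).
k^0.53 = 0.41 / (0.030 + 0.053) = 0.41 / 0.083 = 4.9398
k* = 4.9398^(1/0.53) ≈ 20.3651
y* = (k*)^α = 20.3651^0.47 ≈ 4.1227
c* = (1 − s)·y* = (1 − 0.41) × 4.1227 ≈ 2.4324

c* = 2.43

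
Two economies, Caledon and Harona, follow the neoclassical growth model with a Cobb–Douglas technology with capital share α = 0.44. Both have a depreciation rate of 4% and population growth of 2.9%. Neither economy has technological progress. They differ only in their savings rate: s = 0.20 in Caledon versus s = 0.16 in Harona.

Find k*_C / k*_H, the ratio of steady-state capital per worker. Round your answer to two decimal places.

ratio ≈ 1.49

Steady-state k* = [s/(n + δ)]^(1/(1−α)), so the ratio is [ (s_C/(n + δ)_C) / (s_H/(n + δ)_H) ]^1.7857.
s_C/(n + δ)_C = 0.20/0.069 = 2.8986; s_H/(n + δ)_H = 0.16/0.069 = 2.3188.
Ratio = (2.8986/2.3188)^1.7857 = 1.2500^1.7857 ≈ 1.4895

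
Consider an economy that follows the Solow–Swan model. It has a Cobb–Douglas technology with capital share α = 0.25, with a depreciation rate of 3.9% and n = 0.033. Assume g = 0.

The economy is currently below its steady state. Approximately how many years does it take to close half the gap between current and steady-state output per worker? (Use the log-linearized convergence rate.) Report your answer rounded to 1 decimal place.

Near the steady state the convergence rate is λ = (1 − α)(n + δ).
λ = (1 − 0.25) × 0.072 = 0.75 × 0.072 = 0.0540
Half-life = ln 2 / λ = 0.6931 / 0.0540 ≈ 12.84 years

about 12.8 years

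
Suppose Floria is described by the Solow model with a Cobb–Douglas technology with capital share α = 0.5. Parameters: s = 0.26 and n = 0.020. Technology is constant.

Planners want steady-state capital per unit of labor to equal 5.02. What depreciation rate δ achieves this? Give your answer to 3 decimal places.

δ ≈ 0.096

Steady state requires s·f(k) = (n + δ)·k, i.e. s·k^α = (n + δ)·k.
So s / (n + δ) = (k*)^(1−α) = 5.02^0.5 = 2.2405.
Therefore n + δ = s / 2.2405 = 0.26 / 2.2405 = 0.1160, so δ = 0.1160 − 0.020 = 0.0960.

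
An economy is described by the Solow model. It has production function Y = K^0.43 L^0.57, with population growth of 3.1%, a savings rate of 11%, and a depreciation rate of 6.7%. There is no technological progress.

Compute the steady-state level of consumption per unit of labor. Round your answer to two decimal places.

Steady state requires s·f(k) = (n + δ)·k, i.e. s·k^α = (n + δ)·k.
Rearranging, k^(1−α) = s / (n + δ).
k^0.57 = 0.11 / (0.031 + 0.067) = 0.11 / 0.098 = 1.1224
k* = 1.1224^(1/0.57) ≈ 1.2246
y* = (k*)^α = 1.2246^0.43 ≈ 1.0910
c* = (1 − s)·y* = (1 − 0.11) × 1.0910 ≈ 0.9710

c* = 0.97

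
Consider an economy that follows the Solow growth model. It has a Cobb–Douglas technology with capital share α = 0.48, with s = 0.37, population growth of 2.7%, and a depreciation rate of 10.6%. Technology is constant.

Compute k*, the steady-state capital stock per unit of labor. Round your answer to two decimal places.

Steady state requires s·f(k) = (n + δ)·k, i.e. s·k^α = (n + δ)·k.
Dividing both sides by k: k^(1−α) = s / (n + δ).
k^0.52 = 0.37 / (0.027 + 0.106) = 0.37 / 0.133 = 2.7820
k* = 2.7820^(1/0.52) ≈ 7.1537

k* = 7.15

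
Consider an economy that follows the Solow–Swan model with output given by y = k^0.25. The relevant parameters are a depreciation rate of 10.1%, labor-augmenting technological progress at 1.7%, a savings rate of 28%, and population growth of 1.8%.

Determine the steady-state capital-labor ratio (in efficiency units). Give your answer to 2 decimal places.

k* = 2.62

Steady state requires s·f(k) = (n + g + δ)·k, i.e. s·k^α = (n + g + δ)·k.
Rearranging, k^(1−α) = s / (n + g + δ).
k^0.75 = 0.28 / (0.018 + 0.017 + 0.101) = 0.28 / 0.136 = 2.0588
k* = 2.0588^(1/0.75) ≈ 2.6191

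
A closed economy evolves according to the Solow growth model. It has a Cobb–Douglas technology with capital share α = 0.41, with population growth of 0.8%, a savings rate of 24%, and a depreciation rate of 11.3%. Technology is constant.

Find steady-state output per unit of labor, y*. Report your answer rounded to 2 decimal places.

y* = 1.61

Steady state requires s·f(k) = (n + δ)·k, i.e. s·k^α = (n + δ)·k.
Dividing both sides by k: k^(1−α) = s / (n + δ).
k^0.59 = 0.24 / (0.008 + 0.113) = 0.24 / 0.121 = 1.9835
k* = 1.9835^(1/0.59) ≈ 3.1924
y* = (k*)^α = 3.1924^0.41 ≈ 1.6095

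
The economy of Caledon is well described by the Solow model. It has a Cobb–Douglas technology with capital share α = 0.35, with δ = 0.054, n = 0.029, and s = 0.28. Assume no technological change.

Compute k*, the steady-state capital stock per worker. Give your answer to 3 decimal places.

k* ≈ 6.493

Steady state requires s·f(k) = (n + δ)·k, i.e. s·k^α = (n + δ)·k.
Rearranging, k^(1−α) = s / (n + δ).
k^0.65 = 0.28 / (0.029 + 0.054) = 0.28 / 0.083 = 3.3735
k* = 3.3735^(1/0.65) ≈ 6.4928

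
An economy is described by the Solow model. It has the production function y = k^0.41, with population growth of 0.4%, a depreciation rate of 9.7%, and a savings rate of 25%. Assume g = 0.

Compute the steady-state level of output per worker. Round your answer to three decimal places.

At the steady state, Δk = 0, so s·k^α = (n + δ)·k.
Dividing both sides by k: k^(1−α) = s / (n + δ).
k^0.59 = 0.25 / (0.004 + 0.097) = 0.25 / 0.101 = 2.4752
k* = 2.4752^(1/0.59) ≈ 4.6466
y* = (k*)^α = 4.6466^0.41 ≈ 1.8773

y* = 1.877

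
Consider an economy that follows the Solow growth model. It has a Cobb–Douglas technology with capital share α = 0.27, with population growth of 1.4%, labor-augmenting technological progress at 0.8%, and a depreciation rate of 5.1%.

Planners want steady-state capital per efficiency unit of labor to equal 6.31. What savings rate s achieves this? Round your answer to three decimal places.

In steady state, investment equals break-even investment: s·k^α = (n + g + δ)·k.
So s / (n + g + δ) = (k*)^(1−α) = 6.31^0.73 = 3.8373.
Therefore s = 3.8373 × (n + g + δ) = 3.8373 × 0.073 = 0.2801.

s ≈ 0.280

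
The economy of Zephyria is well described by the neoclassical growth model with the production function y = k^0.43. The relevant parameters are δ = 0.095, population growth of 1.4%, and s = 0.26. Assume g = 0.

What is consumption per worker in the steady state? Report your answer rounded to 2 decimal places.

c* ≈ 1.43

In steady state, investment equals break-even investment: s·k^α = (n + δ)·k.
Rearranging, k^(1−α) = s / (n + δ).
k^0.57 = 0.26 / (0.014 + 0.095) = 0.26 / 0.109 = 2.3853
k* = 2.3853^(1/0.57) ≈ 4.5957
y* = (k*)^α = 4.5957^0.43 ≈ 1.9267
c* = (1 − s)·y* = (1 − 0.26) × 1.9267 ≈ 1.4258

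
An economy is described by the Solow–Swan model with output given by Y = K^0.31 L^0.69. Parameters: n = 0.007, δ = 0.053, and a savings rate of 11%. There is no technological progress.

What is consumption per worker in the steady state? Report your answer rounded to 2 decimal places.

c* = 1.17

At the steady state, Δk = 0, so s·k^α = (n + δ)·k.
Rearranging, k^(1−α) = s / (n + δ).
k^0.69 = 0.11 / (0.007 + 0.053) = 0.11 / 0.060 = 1.8333
k* = 1.8333^(1/0.69) ≈ 2.4071
y* = (k*)^α = 2.4071^0.31 ≈ 1.3130
c* = (1 − s)·y* = (1 − 0.11) × 1.3130 ≈ 1.1686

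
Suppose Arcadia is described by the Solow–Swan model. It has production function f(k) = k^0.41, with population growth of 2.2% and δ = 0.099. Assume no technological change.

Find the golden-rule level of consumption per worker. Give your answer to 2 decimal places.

c_gold ≈ 1.38

At the golden rule, f'(k) = n + δ, so α·k^(α−1) = n + δ and k_gold = (α/(n + δ))^(1/(1−α)).
k_gold = (0.41/0.121)^(1/0.59) = 3.3884^1.6949 ≈ 7.9120
c_gold = f(k_gold) − (n + δ)·k_gold = 2.3351 − 0.121×7.9120 ≈ 1.3777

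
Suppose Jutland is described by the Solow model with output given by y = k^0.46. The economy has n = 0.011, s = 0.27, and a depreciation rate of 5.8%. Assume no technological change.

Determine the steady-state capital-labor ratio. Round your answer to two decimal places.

At the steady state, Δk = 0, so s·k^α = (n + δ)·k.
Dividing both sides by k: k^(1−α) = s / (n + δ).
k^0.54 = 0.27 / (0.011 + 0.058) = 0.27 / 0.069 = 3.9130
k* = 3.9130^(1/0.54) ≈ 12.5095

k* = 12.51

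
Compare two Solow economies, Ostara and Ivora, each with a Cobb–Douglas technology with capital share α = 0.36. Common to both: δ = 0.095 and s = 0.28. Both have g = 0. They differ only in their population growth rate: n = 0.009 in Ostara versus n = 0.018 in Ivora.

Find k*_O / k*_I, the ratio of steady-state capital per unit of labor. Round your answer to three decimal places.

ratio ≈ 1.138

Steady-state k* = [s/(n + δ)]^(1/(1−α)), so the ratio is [ (s_O/(n + δ)_O) / (s_I/(n + δ)_I) ]^1.5625.
s_O/(n + δ)_O = 0.28/0.104 = 2.6923; s_I/(n + δ)_I = 0.28/0.113 = 2.4779.
Ratio = (2.6923/2.4779)^1.5625 = 1.0865^1.5625 ≈ 1.1384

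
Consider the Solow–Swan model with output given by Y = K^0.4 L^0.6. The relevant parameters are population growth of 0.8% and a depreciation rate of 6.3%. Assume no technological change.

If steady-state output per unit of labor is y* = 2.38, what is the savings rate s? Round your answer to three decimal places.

s ≈ 0.261

At the steady state, Δk = 0, so s·k^α = (n + δ)·k.
Since y* = [s/(n + δ)]^(α/(1−α)), we have s/(n + δ) = (y*)^((1−α)/α) = 2.38^1.5 = 3.6717.
Therefore s = 3.6717 × (n + δ) = 3.6717 × 0.071 = 0.2607.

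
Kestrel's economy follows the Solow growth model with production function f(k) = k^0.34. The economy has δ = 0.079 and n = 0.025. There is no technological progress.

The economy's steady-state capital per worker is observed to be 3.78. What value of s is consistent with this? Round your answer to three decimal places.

At the steady state, Δk = 0, so s·k^α = (n + δ)·k.
So s / (n + δ) = (k*)^(1−α) = 3.78^0.66 = 2.4052.
Therefore s = 2.4052 × (n + δ) = 2.4052 × 0.104 = 0.2501.

s ≈ 0.250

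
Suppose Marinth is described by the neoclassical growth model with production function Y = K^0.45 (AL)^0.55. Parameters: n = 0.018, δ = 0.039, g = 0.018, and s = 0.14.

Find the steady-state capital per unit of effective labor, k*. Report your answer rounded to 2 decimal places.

In steady state, investment equals break-even investment: s·k^α = (n + g + δ)·k.
Dividing both sides by k: k^(1−α) = s / (n + g + δ).
k^0.55 = 0.14 / (0.018 + 0.018 + 0.039) = 0.14 / 0.075 = 1.8667
k* = 1.8667^(1/0.55) ≈ 3.1107

k* = 3.11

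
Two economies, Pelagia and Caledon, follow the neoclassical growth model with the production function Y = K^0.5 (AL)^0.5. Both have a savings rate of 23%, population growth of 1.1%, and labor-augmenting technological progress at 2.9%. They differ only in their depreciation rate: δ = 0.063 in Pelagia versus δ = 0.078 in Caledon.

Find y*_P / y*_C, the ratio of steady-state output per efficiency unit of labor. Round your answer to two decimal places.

ratio ≈ 1.15

Steady-state y* = [s/(n + g + δ)]^(α/(1−α)), so the ratio is [ (s_P/(n + g + δ)_P) / (s_C/(n + g + δ)_C) ]^1.
s_P/(n + g + δ)_P = 0.23/0.103 = 2.2330; s_C/(n + g + δ)_C = 0.23/0.118 = 1.9492.
Ratio = (2.2330/1.9492)^1 = 1.1456^1 ≈ 1.1456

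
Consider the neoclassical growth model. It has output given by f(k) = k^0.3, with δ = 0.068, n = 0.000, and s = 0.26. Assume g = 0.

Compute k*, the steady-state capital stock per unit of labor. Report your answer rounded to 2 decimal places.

In steady state, investment equals break-even investment: s·k^α = (n + δ)·k.
Rearranging, k^(1−α) = s / (n + δ).
k^0.7 = 0.26 / (0.000 + 0.068) = 0.26 / 0.068 = 3.8235
k* = 3.8235^(1/0.7) ≈ 6.7934

k* ≈ 6.79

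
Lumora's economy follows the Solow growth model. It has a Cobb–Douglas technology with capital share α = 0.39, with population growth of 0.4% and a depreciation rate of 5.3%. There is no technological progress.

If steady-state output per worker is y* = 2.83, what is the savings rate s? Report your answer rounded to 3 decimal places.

s ≈ 0.290

Steady state requires s·f(k) = (n + δ)·k, i.e. s·k^α = (n + δ)·k.
Since y* = [s/(n + δ)]^(α/(1−α)), we have s/(n + δ) = (y*)^((1−α)/α) = 2.83^1.5641 = 5.0891.
Therefore s = 5.0891 × (n + δ) = 5.0891 × 0.057 = 0.2901.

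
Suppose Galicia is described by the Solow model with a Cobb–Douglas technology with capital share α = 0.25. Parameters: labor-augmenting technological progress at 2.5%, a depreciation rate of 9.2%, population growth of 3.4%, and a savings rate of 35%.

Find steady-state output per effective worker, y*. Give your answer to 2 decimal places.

y* ≈ 1.32

In steady state, investment equals break-even investment: s·k^α = (n + g + δ)·k.
Dividing both sides by k: k^(1−α) = s / (n + g + δ).
k^0.75 = 0.35 / (0.034 + 0.025 + 0.092) = 0.35 / 0.151 = 2.3179
k* = 2.3179^(1/0.75) ≈ 3.0676
y* = (k*)^α = 3.0676^0.25 ≈ 1.3234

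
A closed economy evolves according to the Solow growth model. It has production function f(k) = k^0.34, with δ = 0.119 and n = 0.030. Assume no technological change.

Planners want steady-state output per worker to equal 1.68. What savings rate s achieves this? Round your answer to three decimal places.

Steady state requires s·f(k) = (n + δ)·k, i.e. s·k^α = (n + δ)·k.
Since y* = [s/(n + δ)]^(α/(1−α)), we have s/(n + δ) = (y*)^((1−α)/α) = 1.68^1.9412 = 2.7376.
Therefore s = 2.7376 × (n + δ) = 2.7376 × 0.149 = 0.4079.

s ≈ 0.408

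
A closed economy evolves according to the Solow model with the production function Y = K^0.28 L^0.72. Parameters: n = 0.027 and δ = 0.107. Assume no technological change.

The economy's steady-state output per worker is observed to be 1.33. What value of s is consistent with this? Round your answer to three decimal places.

In steady state, investment equals break-even investment: s·k^α = (n + δ)·k.
Since y* = [s/(n + δ)]^(α/(1−α)), we have s/(n + δ) = (y*)^((1−α)/α) = 1.33^2.5714 = 2.0820.
Therefore s = 2.0820 × (n + δ) = 2.0820 × 0.134 = 0.2790.

s ≈ 0.279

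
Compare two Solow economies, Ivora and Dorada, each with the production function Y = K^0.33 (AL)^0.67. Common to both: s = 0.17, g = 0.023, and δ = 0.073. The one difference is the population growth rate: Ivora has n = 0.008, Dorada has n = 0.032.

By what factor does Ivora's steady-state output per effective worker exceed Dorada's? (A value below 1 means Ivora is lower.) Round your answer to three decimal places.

y*_I / y*_D ≈ 1.108

Steady-state y* = [s/(n + g + δ)]^(α/(1−α)), so the ratio is [ (s_I/(n + g + δ)_I) / (s_D/(n + g + δ)_D) ]^0.4925.
s_I/(n + g + δ)_I = 0.17/0.104 = 1.6346; s_D/(n + g + δ)_D = 0.17/0.128 = 1.3281.
Ratio = (1.6346/1.3281)^0.4925 = 1.2308^0.4925 ≈ 1.1077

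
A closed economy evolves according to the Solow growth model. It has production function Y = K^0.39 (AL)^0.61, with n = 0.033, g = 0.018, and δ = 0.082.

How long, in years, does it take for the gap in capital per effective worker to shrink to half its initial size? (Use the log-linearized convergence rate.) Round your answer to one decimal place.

Near the steady state the convergence rate is λ = (1 − α)(n + g + δ).
λ = (1 − 0.39) × 0.133 = 0.61 × 0.133 = 0.08113
Half-life = ln 2 / λ = 0.6931 / 0.08113 ≈ 8.54 years

about 8.5 years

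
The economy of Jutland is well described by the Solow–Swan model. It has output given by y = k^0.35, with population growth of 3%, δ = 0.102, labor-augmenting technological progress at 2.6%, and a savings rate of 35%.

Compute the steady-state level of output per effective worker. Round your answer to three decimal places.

y* = 1.535

At the steady state, Δk = 0, so s·k^α = (n + g + δ)·k.
Rearranging, k^(1−α) = s / (n + g + δ).
k^0.65 = 0.35 / (0.030 + 0.026 + 0.102) = 0.35 / 0.158 = 2.2152
k* = 2.2152^(1/0.65) ≈ 3.3994
y* = (k*)^α = 3.3994^0.35 ≈ 1.5346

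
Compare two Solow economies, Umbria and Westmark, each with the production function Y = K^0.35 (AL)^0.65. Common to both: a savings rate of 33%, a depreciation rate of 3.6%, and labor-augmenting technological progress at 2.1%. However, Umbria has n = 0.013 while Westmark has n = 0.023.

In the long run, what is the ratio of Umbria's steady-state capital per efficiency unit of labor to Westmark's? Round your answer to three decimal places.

Steady-state k* = [s/(n + g + δ)]^(1/(1−α)), so the ratio is [ (s_U/(n + g + δ)_U) / (s_W/(n + g + δ)_W) ]^1.5385.
s_U/(n + g + δ)_U = 0.33/0.070 = 4.7143; s_W/(n + g + δ)_W = 0.33/0.080 = 4.1250.
Ratio = (4.7143/4.1250)^1.5385 = 1.1429^1.5385 ≈ 1.2281

ratio ≈ 1.228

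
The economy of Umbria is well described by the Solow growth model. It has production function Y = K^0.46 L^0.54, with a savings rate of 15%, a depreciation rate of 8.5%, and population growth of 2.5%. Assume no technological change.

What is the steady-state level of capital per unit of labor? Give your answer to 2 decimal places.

In steady state, investment equals break-even investment: s·k^α = (n + δ)·k.
Dividing both sides by k: k^(1−α) = s / (n + δ).
k^0.54 = 0.15 / (0.025 + 0.085) = 0.15 / 0.110 = 1.3636
k* = 1.3636^(1/0.54) ≈ 1.7759

k* ≈ 1.78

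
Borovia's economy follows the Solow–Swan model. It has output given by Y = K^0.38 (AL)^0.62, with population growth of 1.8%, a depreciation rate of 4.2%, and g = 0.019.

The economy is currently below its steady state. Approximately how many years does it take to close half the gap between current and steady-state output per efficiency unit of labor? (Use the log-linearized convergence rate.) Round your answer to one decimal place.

Near the steady state the convergence rate is λ = (1 − α)(n + g + δ).
λ = (1 − 0.38) × 0.079 = 0.62 × 0.079 = 0.04898
Half-life = ln 2 / λ = 0.6931 / 0.04898 ≈ 14.15 years

half-life ≈ 14.2 years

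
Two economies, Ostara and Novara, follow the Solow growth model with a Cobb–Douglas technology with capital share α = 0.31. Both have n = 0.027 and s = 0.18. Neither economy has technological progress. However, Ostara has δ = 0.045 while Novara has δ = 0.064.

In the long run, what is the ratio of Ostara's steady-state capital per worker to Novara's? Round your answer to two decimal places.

Steady-state k* = [s/(n + δ)]^(1/(1−α)), so the ratio is [ (s_O/(n + δ)_O) / (s_N/(n + δ)_N) ]^1.4493.
s_O/(n + δ)_O = 0.18/0.072 = 2.5000; s_N/(n + δ)_N = 0.18/0.091 = 1.9780.
Ratio = (2.5000/1.9780)^1.4493 = 1.2639^1.4493 ≈ 1.4041

ratio ≈ 1.40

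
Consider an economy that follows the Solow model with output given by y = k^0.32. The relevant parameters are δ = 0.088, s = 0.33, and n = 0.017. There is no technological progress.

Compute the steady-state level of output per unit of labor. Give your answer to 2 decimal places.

In steady state, investment equals break-even investment: s·k^α = (n + δ)·k.
Dividing both sides by k: k^(1−α) = s / (n + δ).
k^0.68 = 0.33 / (0.017 + 0.088) = 0.33 / 0.105 = 3.1429
k* = 3.1429^(1/0.68) ≈ 5.3873
y* = (k*)^α = 5.3873^0.32 ≈ 1.7141

y* ≈ 1.71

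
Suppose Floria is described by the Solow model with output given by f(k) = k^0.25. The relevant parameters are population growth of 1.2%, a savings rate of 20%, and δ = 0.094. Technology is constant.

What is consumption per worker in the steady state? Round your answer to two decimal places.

c* = 0.99

At the steady state, Δk = 0, so s·k^α = (n + δ)·k.
Rearranging, k^(1−α) = s / (n + δ).
k^0.75 = 0.20 / (0.012 + 0.094) = 0.20 / 0.106 = 1.8868
k* = 1.8868^(1/0.75) ≈ 2.3315
y* = (k*)^α = 2.3315^0.25 ≈ 1.2357
c* = (1 − s)·y* = (1 − 0.20) × 1.2357 ≈ 0.9886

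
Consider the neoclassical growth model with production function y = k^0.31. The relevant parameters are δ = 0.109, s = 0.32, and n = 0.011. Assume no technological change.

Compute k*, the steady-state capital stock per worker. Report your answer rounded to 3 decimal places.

k* ≈ 4.143

At the steady state, Δk = 0, so s·k^α = (n + δ)·k.
Rearranging, k^(1−α) = s / (n + δ).
k^0.69 = 0.32 / (0.011 + 0.109) = 0.32 / 0.120 = 2.6667
k* = 2.6667^(1/0.69) ≈ 4.1434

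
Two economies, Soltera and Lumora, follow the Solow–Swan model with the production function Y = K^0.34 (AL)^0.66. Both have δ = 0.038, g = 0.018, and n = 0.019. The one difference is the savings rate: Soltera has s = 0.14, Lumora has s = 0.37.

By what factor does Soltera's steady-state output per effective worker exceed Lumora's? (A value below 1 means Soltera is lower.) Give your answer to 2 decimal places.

Steady-state y* = [s/(n + g + δ)]^(α/(1−α)), so the ratio is [ (s_S/(n + g + δ)_S) / (s_L/(n + g + δ)_L) ]^0.5152.
s_S/(n + g + δ)_S = 0.14/0.075 = 1.8667; s_L/(n + g + δ)_L = 0.37/0.075 = 4.9333.
Ratio = (1.8667/4.9333)^0.5152 = 0.3784^0.5152 ≈ 0.6061

ratio ≈ 0.61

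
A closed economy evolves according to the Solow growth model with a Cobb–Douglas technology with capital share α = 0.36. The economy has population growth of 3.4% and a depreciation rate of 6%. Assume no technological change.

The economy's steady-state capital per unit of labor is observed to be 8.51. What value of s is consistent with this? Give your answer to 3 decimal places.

s ≈ 0.370

In steady state, investment equals break-even investment: s·k^α = (n + δ)·k.
So s / (n + δ) = (k*)^(1−α) = 8.51^0.64 = 3.9369.
Therefore s = 3.9369 × (n + δ) = 3.9369 × 0.094 = 0.3701.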